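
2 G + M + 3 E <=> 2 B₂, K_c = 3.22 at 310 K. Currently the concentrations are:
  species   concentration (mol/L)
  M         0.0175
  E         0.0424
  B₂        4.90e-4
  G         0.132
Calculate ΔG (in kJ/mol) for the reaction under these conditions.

ΔG = 3.00 kJ/mol

Q_c = [B₂]² / ([G]²·[M]·[E]³) = (4.90e-4)² / ((0.132)²·(0.0175)·(0.0424)³) = 10.3
ΔG = RT ln(Q_c/K_c) = (8.314 J mol⁻¹ K⁻¹)(310 K) × ln(10.3/3.22)
   = (2.577 kJ/mol)(1.163) = 3.00 kJ/mol
ΔG > 0, so the forward reaction is non-spontaneous (proceeds in reverse).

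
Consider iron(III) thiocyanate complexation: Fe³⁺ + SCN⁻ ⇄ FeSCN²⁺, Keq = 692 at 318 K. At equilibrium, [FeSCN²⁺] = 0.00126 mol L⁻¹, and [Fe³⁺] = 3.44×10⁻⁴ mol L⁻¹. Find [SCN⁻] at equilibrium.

At equilibrium, Keq = [FeSCN²⁺] / ([Fe³⁺]·[SCN⁻]) = 692.
(0.00126) / ((3.44×10⁻⁴)·([SCN⁻])) = 692
[SCN⁻] = 0.00529 mol L⁻¹

[SCN⁻] = 0.00529 mol L⁻¹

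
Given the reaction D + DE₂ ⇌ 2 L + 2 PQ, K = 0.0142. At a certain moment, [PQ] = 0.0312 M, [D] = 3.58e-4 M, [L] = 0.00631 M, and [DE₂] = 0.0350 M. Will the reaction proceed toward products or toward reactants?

Q = [L]²·[PQ]² / ([D]·[DE₂]) = (0.00631)²·(0.0312)² / ((3.58e-4)·(0.0350)) = 0.00309
Q = 0.00309 < K = 0.0142, so the forward reaction proceeds.

forward (toward products)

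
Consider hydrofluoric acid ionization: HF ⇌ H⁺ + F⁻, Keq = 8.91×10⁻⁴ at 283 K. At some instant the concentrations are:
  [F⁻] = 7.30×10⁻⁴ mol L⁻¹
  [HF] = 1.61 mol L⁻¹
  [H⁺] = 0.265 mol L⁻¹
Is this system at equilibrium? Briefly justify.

no; Q < K, reaction proceeds forward

Q = [H⁺]·[F⁻] / [HF] = (0.265)·(7.30×10⁻⁴) / (1.61) = 1.20×10⁻⁴
Q = 1.20×10⁻⁴ < Keq = 8.91×10⁻⁴: net forward reaction.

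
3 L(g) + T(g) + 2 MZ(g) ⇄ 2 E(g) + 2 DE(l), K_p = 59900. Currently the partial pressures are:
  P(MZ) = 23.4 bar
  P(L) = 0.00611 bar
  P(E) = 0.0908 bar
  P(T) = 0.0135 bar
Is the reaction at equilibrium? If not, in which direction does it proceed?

(DE is a pure liquid — omitted from Q_p.)
Q_p = P(E)² / (P(L)³·P(T)·P(MZ)²) = (0.0908)² / ((0.00611)³·(0.0135)·(23.4)²) = 4890
Q_p = 4890 < K_p = 59900, so the forward reaction proceeds.

forward (toward products)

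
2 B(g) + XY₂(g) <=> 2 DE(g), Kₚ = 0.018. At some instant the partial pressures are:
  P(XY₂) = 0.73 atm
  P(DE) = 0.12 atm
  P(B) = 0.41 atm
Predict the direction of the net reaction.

Qₚ = P(DE)² / (P(B)²·P(XY₂)) = (0.12)² / ((0.41)²·(0.73)) = 0.12
Qₚ = 0.12 > Kₚ = 0.018, so the reverse reaction proceeds.

toward reactants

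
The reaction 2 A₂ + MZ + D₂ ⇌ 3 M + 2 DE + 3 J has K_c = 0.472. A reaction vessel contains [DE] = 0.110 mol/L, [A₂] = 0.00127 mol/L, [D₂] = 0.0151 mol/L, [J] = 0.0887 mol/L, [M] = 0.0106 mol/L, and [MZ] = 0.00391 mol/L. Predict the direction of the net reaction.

toward products

Q_c = [M]³·[DE]²·[J]³ / ([A₂]²·[MZ]·[D₂]) = (0.0106)³·(0.110)²·(0.0887)³ / ((0.00127)²·(0.00391)·(0.0151)) = 0.106
Q_c = 0.106 < K_c = 0.472, so the forward reaction proceeds.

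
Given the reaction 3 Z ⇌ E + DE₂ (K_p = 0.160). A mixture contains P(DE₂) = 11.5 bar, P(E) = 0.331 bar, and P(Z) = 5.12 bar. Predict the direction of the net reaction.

Q_p = P(E)·P(DE₂) / P(Z)³ = (0.331)·(11.5) / (5.12)³ = 0.0284
Q_p = 0.0284 < K_p = 0.160, so the forward reaction proceeds.

toward products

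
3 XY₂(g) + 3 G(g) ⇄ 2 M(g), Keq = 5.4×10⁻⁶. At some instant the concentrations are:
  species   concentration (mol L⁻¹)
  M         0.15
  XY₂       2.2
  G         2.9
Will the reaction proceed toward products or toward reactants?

in the reverse direction

Q = [M]² / ([XY₂]³·[G]³) = (0.15)² / ((2.2)³·(2.9)³) = 8.7×10⁻⁵
Q = 8.7×10⁻⁵ > Keq = 5.4×10⁻⁶, so the reverse reaction proceeds.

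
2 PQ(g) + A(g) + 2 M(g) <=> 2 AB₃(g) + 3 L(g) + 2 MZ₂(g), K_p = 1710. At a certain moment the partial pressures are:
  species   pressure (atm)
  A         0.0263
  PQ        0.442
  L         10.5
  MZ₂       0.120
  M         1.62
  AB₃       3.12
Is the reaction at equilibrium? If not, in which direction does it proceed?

reverse (toward reactants)

Q_p = P(AB₃)²·P(L)³·P(MZ₂)² / (P(PQ)²·P(A)·P(M)²) = (3.12)²·(10.5)³·(0.120)² / ((0.442)²·(0.0263)·(1.62)²) = 12000
Q_p = 12000 > K_p = 1710, so the reverse reaction proceeds.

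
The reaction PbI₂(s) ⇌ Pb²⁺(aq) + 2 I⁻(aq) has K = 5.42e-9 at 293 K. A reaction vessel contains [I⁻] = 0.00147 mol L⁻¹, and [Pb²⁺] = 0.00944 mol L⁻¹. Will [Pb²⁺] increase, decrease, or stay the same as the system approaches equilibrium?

(PbI₂ is a pure solid — omitted from Q.)
Q = [Pb²⁺]·[I⁻]² = (0.00944)·(0.00147)² = 2.04e-8
Q = 2.04e-8 > K = 5.42e-9: net reverse reaction.
Pb²⁺ is a product, so it decreases.

decrease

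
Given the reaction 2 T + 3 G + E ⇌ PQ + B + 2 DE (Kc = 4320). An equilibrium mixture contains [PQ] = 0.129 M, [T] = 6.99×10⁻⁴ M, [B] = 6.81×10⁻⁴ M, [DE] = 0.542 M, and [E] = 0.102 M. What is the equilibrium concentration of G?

At equilibrium, Kc = [PQ]·[B]·[DE]² / ([T]²·[G]³·[E]) = 4320.
(0.129)·(6.81×10⁻⁴)·(0.542)² / ((6.99×10⁻⁴)²·([G])³·(0.102)) = 4320
[G]³ = 0.120 ⇒ [G] = 0.493 M

[G] = 0.493 M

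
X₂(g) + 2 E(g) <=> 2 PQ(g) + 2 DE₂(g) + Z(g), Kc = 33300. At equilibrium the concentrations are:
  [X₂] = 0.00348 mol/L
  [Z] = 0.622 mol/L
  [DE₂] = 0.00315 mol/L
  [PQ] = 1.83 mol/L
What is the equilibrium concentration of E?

At equilibrium, Kc = [PQ]²·[DE₂]²·[Z] / ([X₂]·[E]²) = 33300.
(1.83)²·(0.00315)²·(0.622) / ((0.00348)·([E])²) = 33300
[E]² = 1.78e-7 ⇒ [E] = 4.22e-4 mol/L

[E] = 4.22e-4 mol/L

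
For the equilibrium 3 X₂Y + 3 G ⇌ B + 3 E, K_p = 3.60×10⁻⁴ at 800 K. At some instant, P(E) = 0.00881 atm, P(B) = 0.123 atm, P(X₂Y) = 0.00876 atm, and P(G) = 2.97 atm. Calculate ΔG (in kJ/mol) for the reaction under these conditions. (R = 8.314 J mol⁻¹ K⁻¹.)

ΔG = 17.2 kJ/mol

Q_p = P(B)·P(E)³ / (P(X₂Y)³·P(G)³) = (0.123)·(0.00881)³ / ((0.00876)³·(2.97)³) = 0.00478
ΔG = RT ln(Q_p/K_p) = (8.314 J mol⁻¹ K⁻¹)(800 K) × ln(0.00478/3.60×10⁻⁴)
   = (6.651 kJ/mol)(2.586) = 17.2 kJ/mol
ΔG > 0, so the forward reaction is non-spontaneous (proceeds in reverse).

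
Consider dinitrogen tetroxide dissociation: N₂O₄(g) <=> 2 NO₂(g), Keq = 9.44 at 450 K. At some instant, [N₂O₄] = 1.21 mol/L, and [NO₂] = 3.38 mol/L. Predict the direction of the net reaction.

Q = [NO₂]² / [N₂O₄] = (3.38)² / (1.21) = 9.44
Q = 9.44 = Keq, so the system is already at equilibrium.

no net change (already at equilibrium)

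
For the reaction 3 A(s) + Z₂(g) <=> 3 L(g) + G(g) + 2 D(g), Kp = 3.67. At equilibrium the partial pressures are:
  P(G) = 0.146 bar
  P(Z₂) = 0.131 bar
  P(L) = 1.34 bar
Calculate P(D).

P(D) = 1.17 bar

(A is a pure solid — omitted from Kp.)
At equilibrium, Kp = P(L)³·P(G)·P(D)² / P(Z₂) = 3.67.
(1.34)³·(0.146)·(P(D))² / (0.131) = 3.67
P(D)² = 1.37 ⇒ P(D) = 1.17 bar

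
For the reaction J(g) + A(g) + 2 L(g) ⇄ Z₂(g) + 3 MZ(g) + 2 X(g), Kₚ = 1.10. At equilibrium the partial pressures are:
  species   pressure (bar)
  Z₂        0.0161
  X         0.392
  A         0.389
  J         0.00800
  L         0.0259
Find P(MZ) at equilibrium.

P(MZ) = 0.0975 bar

At equilibrium, Kₚ = P(Z₂)·P(MZ)³·P(X)² / (P(J)·P(A)·P(L)²) = 1.10.
(0.0161)·(P(MZ))³·(0.392)² / ((0.00800)·(0.389)·(0.0259)²) = 1.10
P(MZ)³ = 9.28×10⁻⁴ ⇒ P(MZ) = 0.0975 bar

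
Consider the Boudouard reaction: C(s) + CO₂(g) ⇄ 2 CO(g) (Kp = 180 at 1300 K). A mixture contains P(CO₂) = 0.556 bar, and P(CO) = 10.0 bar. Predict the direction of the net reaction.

(C is a pure solid — omitted from Qp.)
Qp = P(CO)² / P(CO₂) = (10.0)² / (0.556) = 180
Qp = 180 = Kp, so the system is already at equilibrium.

at equilibrium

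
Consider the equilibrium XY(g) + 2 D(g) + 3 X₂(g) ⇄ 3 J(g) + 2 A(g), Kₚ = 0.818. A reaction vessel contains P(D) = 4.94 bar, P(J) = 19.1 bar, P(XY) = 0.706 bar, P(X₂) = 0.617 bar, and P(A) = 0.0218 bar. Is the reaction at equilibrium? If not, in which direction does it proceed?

neither direction; the system is at equilibrium

Qₚ = P(J)³·P(A)² / (P(XY)·P(D)²·P(X₂)³) = (19.1)³·(0.0218)² / ((0.706)·(4.94)²·(0.617)³) = 0.818
Qₚ = 0.818 = Kₚ, so the system is already at equilibrium.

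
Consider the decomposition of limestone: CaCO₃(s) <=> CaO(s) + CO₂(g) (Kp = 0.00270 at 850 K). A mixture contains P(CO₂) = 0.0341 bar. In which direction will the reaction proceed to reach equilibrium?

in the reverse direction

(CaCO₃, CaO are pure solids — omitted from Qp.)
Qp = P(CO₂) = 0.0341
Qp = 0.0341 > Kp = 0.00270, so the reverse reaction proceeds.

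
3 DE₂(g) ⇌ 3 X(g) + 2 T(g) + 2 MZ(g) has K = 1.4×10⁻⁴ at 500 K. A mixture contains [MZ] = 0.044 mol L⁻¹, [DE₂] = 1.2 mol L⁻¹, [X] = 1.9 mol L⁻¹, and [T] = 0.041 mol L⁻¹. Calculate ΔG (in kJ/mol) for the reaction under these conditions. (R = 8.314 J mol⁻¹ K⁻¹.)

Q = [X]³·[T]²·[MZ]² / [DE₂]³ = (1.9)³·(0.041)²·(0.044)² / (1.2)³ = 1.29×10⁻⁵
ΔG = RT ln(Q/K) = (8.314 J mol⁻¹ K⁻¹)(500 K) × ln(1.29×10⁻⁵/1.4×10⁻⁴)
   = (4.157 kJ/mol)(-2.384) = -9.91 kJ/mol
ΔG < 0, so the forward reaction is spontaneous (proceeds forward).

ΔG = -9.91 kJ/mol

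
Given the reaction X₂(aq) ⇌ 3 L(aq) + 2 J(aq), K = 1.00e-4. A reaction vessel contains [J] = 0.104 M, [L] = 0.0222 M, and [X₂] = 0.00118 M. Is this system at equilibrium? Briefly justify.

yes, at equilibrium

Q = [L]³·[J]² / [X₂] = (0.0222)³·(0.104)² / (0.00118) = 1.00e-4
Q = 1.00e-4 = K; the system is at equilibrium.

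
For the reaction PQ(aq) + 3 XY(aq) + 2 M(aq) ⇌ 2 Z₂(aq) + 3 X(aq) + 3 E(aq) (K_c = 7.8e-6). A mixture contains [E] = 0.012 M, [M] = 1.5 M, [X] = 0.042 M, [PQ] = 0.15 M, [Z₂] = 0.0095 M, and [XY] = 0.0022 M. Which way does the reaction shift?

toward products

Q_c = [Z₂]²·[X]³·[E]³ / ([PQ]·[XY]³·[M]²) = (0.0095)²·(0.042)³·(0.012)³ / ((0.15)·(0.0022)³·(1.5)²) = 3.2e-6
Q_c = 3.2e-6 < K_c = 7.8e-6, so the forward reaction proceeds.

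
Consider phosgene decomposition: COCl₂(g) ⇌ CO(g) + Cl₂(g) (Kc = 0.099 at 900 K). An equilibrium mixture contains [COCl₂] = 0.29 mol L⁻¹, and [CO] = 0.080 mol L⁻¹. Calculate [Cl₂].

At equilibrium, Kc = [CO]·[Cl₂] / [COCl₂] = 0.099.
(0.080)·([Cl₂]) / (0.29) = 0.099
[Cl₂] = 0.359 = 0.36 mol L⁻¹

[Cl₂] = 0.36 mol L⁻¹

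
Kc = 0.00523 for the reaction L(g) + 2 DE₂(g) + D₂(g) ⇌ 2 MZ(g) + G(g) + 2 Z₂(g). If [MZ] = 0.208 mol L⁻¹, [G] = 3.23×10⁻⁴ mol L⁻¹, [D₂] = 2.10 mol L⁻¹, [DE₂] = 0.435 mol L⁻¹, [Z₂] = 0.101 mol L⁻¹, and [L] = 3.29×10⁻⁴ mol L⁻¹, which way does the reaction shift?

Qc = [MZ]²·[G]·[Z₂]² / ([L]·[DE₂]²·[D₂]) = (0.208)²·(3.23×10⁻⁴)·(0.101)² / ((3.29×10⁻⁴)·(0.435)²·(2.10)) = 0.00109
Qc = 0.00109 < Kc = 0.00523, so the forward reaction proceeds.

toward products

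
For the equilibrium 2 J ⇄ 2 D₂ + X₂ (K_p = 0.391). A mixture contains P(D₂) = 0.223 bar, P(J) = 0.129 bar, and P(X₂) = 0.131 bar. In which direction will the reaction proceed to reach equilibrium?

at equilibrium

Q_p = P(D₂)²·P(X₂) / P(J)² = (0.223)²·(0.131) / (0.129)² = 0.391
Q_p = 0.391 = K_p, so the system is already at equilibrium.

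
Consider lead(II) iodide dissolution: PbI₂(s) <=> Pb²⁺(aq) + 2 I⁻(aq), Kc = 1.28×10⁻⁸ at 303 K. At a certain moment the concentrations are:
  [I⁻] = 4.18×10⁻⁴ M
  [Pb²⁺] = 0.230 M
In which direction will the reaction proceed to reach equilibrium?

reverse (toward reactants)

(PbI₂ is a pure solid — omitted from Qc.)
Qc = [Pb²⁺]·[I⁻]² = (0.230)·(4.18×10⁻⁴)² = 4.02×10⁻⁸
Qc = 4.02×10⁻⁸ > Kc = 1.28×10⁻⁸, so the reverse reaction proceeds.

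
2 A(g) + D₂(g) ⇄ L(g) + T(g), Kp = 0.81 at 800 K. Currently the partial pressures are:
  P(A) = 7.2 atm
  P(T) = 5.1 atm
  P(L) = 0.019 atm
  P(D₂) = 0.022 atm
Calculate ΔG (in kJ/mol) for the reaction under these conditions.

Qp = P(L)·P(T) / (P(A)²·P(D₂)) = (0.019)·(5.1) / ((7.2)²·(0.022)) = 0.0850
ΔG = RT ln(Qp/Kp) = (8.314 J mol⁻¹ K⁻¹)(800 K) × ln(0.0850/0.81)
   = (6.651 kJ/mol)(-2.254) = -15.0 kJ/mol
ΔG < 0, so the forward reaction is spontaneous (proceeds forward).

ΔG = -15.0 kJ/mol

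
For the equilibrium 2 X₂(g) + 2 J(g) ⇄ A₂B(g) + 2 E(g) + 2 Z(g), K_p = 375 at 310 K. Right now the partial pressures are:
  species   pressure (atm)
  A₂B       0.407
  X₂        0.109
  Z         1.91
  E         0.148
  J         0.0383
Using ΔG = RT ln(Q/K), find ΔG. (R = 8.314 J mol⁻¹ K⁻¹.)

Q_p = P(A₂B)·P(E)²·P(Z)² / (P(X₂)²·P(J)²) = (0.407)·(0.148)²·(1.91)² / ((0.109)²·(0.0383)²) = 1870
ΔG = RT ln(Q_p/K_p) = (8.314 J mol⁻¹ K⁻¹)(310 K) × ln(1870/375)
   = (2.577 kJ/mol)(1.607) = 4.14 kJ/mol
ΔG > 0, so the forward reaction is non-spontaneous (proceeds in reverse).

ΔG = 4.14 kJ/mol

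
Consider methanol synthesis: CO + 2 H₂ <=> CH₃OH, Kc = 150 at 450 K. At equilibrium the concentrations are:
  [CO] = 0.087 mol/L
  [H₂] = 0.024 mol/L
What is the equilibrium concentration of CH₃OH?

[CH₃OH] = 0.0075 mol/L

At equilibrium, Kc = [CH₃OH] / ([CO]·[H₂]²) = 150.
([CH₃OH]) / ((0.087)·(0.024)²) = 150
[CH₃OH] = 0.00752 = 0.0075 mol/L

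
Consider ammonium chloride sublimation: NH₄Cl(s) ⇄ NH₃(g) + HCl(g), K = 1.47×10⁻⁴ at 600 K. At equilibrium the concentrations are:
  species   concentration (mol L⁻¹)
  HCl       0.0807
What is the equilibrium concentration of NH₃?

[NH₃] = 0.00182 mol L⁻¹

(NH₄Cl is a pure solid — omitted from K.)
At equilibrium, K = [NH₃]·[HCl] = 1.47×10⁻⁴.
([NH₃])·(0.0807) = 1.47×10⁻⁴
[NH₃] = 0.00182 mol L⁻¹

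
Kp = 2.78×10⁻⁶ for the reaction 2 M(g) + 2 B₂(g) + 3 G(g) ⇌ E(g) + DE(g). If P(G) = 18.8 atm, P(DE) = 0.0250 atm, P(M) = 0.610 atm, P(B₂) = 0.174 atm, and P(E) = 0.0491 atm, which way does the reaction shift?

Qp = P(E)·P(DE) / (P(M)²·P(B₂)²·P(G)³) = (0.0491)·(0.0250) / ((0.610)²·(0.174)²·(18.8)³) = 1.64×10⁻⁵
Qp = 1.64×10⁻⁵ > Kp = 2.78×10⁻⁶, so the reverse reaction proceeds.

to the left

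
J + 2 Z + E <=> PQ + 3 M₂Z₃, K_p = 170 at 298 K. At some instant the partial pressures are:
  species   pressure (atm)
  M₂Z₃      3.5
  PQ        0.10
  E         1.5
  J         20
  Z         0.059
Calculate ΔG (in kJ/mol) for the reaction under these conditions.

Q_p = P(PQ)·P(M₂Z₃)³ / (P(J)·P(Z)²·P(E)) = (0.10)·(3.5)³ / ((20)·(0.059)²·(1.5)) = 41.1
ΔG = RT ln(Q_p/K_p) = (8.314 J mol⁻¹ K⁻¹)(298 K) × ln(41.1/170)
   = (2.478 kJ/mol)(-1.420) = -3.52 kJ/mol
ΔG < 0, so the forward reaction is spontaneous (proceeds forward).

ΔG = -3.52 kJ/mol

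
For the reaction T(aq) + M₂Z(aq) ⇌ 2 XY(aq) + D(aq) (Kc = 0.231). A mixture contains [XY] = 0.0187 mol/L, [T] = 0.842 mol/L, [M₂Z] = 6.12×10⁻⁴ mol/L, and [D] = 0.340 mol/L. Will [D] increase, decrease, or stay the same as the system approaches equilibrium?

Qc = [XY]²·[D] / ([T]·[M₂Z]) = (0.0187)²·(0.340) / ((0.842)·(6.12×10⁻⁴)) = 0.231
Qc = 0.231 = Kc; the system is at equilibrium.

stay the same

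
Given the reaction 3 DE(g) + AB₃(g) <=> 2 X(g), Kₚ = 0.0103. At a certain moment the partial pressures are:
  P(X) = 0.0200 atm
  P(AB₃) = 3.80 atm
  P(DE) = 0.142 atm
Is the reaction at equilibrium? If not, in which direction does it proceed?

in the reverse direction

Qₚ = P(X)² / (P(DE)³·P(AB₃)) = (0.0200)² / ((0.142)³·(3.80)) = 0.0368
Qₚ = 0.0368 > Kₚ = 0.0103, so the reverse reaction proceeds.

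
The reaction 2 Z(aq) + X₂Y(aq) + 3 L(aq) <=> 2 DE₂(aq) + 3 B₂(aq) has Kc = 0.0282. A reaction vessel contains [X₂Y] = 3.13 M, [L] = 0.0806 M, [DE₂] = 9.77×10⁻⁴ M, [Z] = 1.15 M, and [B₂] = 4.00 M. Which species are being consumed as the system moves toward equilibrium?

none (at equilibrium)

Qc = [DE₂]²·[B₂]³ / ([Z]²·[X₂Y]·[L]³) = (9.77×10⁻⁴)²·(4.00)³ / ((1.15)²·(3.13)·(0.0806)³) = 0.0282
Qc = 0.0282 = Kc; the system is at equilibrium.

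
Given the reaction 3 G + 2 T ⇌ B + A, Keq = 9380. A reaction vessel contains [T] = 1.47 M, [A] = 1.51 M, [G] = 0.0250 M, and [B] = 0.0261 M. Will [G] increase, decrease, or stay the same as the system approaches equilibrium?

Q = [B]·[A] / ([G]³·[T]²) = (0.0261)·(1.51) / ((0.0250)³·(1.47)²) = 1170
Q = 1170 < Keq = 9380: net forward reaction.
G is a reactant, so it decreases.

decrease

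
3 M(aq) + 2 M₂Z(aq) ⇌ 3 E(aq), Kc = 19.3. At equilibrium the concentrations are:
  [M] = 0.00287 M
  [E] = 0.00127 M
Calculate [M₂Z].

At equilibrium, Kc = [E]³ / ([M]³·[M₂Z]²) = 19.3.
(0.00127)³ / ((0.00287)³·([M₂Z])²) = 19.3
[M₂Z]² = 0.00449 ⇒ [M₂Z] = 0.0670 M

[M₂Z] = 0.0670 M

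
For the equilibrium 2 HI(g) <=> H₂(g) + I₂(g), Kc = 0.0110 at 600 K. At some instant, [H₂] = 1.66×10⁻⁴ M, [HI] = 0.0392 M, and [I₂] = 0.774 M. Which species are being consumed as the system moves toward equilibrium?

Qc = [H₂]·[I₂] / [HI]² = (1.66×10⁻⁴)·(0.774) / (0.0392)² = 0.0836
Qc = 0.0836 > Kc = 0.0110: net reverse reaction.

H₂, I₂ (products)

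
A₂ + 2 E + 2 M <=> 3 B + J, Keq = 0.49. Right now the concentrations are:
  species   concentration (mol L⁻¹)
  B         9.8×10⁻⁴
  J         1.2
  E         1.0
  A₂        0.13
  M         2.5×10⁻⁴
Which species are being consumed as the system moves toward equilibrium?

Q = [B]³·[J] / ([A₂]·[E]²·[M]²) = (9.8×10⁻⁴)³·(1.2) / ((0.13)·(1.0)²·(2.5×10⁻⁴)²) = 0.14
Q = 0.14 < Keq = 0.49: net forward reaction.

A₂, E, M (reactants)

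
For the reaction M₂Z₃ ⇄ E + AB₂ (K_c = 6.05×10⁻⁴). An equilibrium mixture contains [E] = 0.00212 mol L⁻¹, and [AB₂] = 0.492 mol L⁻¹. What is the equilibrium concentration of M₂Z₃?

At equilibrium, K_c = [E]·[AB₂] / [M₂Z₃] = 6.05×10⁻⁴.
(0.00212)·(0.492) / ([M₂Z₃]) = 6.05×10⁻⁴
[M₂Z₃] = 1.72 mol L⁻¹

[M₂Z₃] = 1.72 mol L⁻¹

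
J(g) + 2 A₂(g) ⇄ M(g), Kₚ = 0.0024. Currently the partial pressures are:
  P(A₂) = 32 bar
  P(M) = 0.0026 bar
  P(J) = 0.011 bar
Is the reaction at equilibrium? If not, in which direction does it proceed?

Qₚ = P(M) / (P(J)·P(A₂)²) = (0.0026) / ((0.011)·(32)²) = 2.3×10⁻⁴
Qₚ = 2.3×10⁻⁴ < Kₚ = 0.0024, so the forward reaction proceeds.

toward products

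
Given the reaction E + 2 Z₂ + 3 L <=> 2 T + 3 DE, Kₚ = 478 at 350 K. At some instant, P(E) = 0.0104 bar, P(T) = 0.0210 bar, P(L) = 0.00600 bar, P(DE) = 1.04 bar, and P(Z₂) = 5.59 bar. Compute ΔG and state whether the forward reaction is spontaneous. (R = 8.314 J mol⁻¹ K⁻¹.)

Qₚ = P(T)²·P(DE)³ / (P(E)·P(Z₂)²·P(L)³) = (0.0210)²·(1.04)³ / ((0.0104)·(5.59)²·(0.00600)³) = 7070
ΔG = RT ln(Qₚ/Kₚ) = (8.314 J mol⁻¹ K⁻¹)(350 K) × ln(7070/478)
   = (2.910 kJ/mol)(2.694) = 7.84 kJ/mol
ΔG > 0, so the forward reaction is non-spontaneous (proceeds in reverse).

ΔG = 7.84 kJ/mol; the forward reaction is non-spontaneous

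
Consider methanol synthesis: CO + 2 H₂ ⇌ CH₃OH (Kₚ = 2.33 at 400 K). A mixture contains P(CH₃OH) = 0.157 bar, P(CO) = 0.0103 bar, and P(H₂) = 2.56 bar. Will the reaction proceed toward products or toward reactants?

Qₚ = P(CH₃OH) / (P(CO)·P(H₂)²) = (0.157) / ((0.0103)·(2.56)²) = 2.33
Qₚ = 2.33 = Kₚ, so the system is already at equilibrium.

no net change (already at equilibrium)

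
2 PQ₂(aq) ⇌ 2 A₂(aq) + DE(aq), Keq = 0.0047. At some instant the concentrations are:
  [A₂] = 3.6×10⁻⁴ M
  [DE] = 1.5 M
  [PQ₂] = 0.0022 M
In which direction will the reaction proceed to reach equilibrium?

Q = [A₂]²·[DE] / [PQ₂]² = (3.6×10⁻⁴)²·(1.5) / (0.0022)² = 0.040
Q = 0.040 > Keq = 0.0047, so the reverse reaction proceeds.

in the reverse direction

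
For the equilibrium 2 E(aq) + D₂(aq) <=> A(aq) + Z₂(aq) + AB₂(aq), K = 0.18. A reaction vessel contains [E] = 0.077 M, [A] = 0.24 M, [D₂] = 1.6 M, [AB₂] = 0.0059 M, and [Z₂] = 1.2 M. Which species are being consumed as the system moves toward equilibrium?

none (at equilibrium)

Q = [A]·[Z₂]·[AB₂] / ([E]²·[D₂]) = (0.24)·(1.2)·(0.0059) / ((0.077)²·(1.6)) = 0.18
Q = 0.18 = K; the system is at equilibrium.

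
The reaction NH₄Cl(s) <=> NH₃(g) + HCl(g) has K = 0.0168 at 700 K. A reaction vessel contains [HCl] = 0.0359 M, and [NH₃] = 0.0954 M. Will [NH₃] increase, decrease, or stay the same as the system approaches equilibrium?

(NH₄Cl is a pure solid — omitted from Q.)
Q = [NH₃]·[HCl] = (0.0954)·(0.0359) = 0.00342
Q = 0.00342 < K = 0.0168: net forward reaction.
NH₃ is a product, so it increases.

increase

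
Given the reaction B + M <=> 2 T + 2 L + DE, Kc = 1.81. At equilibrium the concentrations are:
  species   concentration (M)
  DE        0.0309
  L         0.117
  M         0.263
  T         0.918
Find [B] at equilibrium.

[B] = 7.49×10⁻⁴ M

At equilibrium, Kc = [T]²·[L]²·[DE] / ([B]·[M]) = 1.81.
(0.918)²·(0.117)²·(0.0309) / (([B])·(0.263)) = 1.81
[B] = 7.49×10⁻⁴ M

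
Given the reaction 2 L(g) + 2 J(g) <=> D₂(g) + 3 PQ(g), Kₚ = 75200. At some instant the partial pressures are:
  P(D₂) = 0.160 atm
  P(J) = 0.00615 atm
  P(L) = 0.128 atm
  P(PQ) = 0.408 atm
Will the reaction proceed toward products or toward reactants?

toward products

Qₚ = P(D₂)·P(PQ)³ / (P(L)²·P(J)²) = (0.160)·(0.408)³ / ((0.128)²·(0.00615)²) = 17500
Qₚ = 17500 < Kₚ = 75200, so the forward reaction proceeds.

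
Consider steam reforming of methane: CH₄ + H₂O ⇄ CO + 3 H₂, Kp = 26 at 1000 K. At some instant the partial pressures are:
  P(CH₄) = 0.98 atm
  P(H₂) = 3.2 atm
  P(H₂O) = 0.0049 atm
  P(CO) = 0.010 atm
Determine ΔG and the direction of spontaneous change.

ΔG = 8.02 kJ/mol; the forward reaction is non-spontaneous

Qp = P(CO)·P(H₂)³ / (P(CH₄)·P(H₂O)) = (0.010)·(3.2)³ / ((0.98)·(0.0049)) = 68.2
ΔG = RT ln(Qp/Kp) = (8.314 J mol⁻¹ K⁻¹)(1000 K) × ln(68.2/26)
   = (8.314 kJ/mol)(0.9643) = 8.02 kJ/mol
ΔG > 0, so the forward reaction is non-spontaneous (proceeds in reverse).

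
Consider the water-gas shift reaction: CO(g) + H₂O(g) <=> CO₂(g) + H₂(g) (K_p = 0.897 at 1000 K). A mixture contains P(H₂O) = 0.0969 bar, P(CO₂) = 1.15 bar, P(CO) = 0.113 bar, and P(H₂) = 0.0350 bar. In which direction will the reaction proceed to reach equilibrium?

to the left

Q_p = P(CO₂)·P(H₂) / (P(CO)·P(H₂O)) = (1.15)·(0.0350) / ((0.113)·(0.0969)) = 3.68
Q_p = 3.68 > K_p = 0.897, so the reverse reaction proceeds.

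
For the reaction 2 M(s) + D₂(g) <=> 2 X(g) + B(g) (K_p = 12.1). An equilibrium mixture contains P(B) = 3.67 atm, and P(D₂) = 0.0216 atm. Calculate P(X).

(M is a pure solid — omitted from K_p.)
At equilibrium, K_p = P(X)²·P(B) / P(D₂) = 12.1.
(P(X))²·(3.67) / (0.0216) = 12.1
P(X)² = 0.0712 ⇒ P(X) = 0.267 atm

P(X) = 0.267 atm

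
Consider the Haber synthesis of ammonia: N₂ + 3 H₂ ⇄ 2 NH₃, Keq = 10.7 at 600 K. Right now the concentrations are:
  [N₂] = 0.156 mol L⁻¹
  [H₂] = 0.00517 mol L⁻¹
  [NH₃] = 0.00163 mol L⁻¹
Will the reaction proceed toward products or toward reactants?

Q = [NH₃]² / ([N₂]·[H₂]³) = (0.00163)² / ((0.156)·(0.00517)³) = 123
Q = 123 > Keq = 10.7, so the reverse reaction proceeds.

reverse (toward reactants)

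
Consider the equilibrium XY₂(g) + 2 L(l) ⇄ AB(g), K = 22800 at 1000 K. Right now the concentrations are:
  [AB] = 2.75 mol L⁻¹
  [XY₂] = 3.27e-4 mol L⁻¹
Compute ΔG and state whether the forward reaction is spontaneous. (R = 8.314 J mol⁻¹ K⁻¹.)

ΔG = -8.29 kJ/mol; the forward reaction is spontaneous

(L is a pure liquid — omitted from Q.)
Q = [AB] / [XY₂] = (2.75) / (3.27e-4) = 8410
ΔG = RT ln(Q/K) = (8.314 J mol⁻¹ K⁻¹)(1000 K) × ln(8410/22800)
   = (8.314 kJ/mol)(-0.9973) = -8.29 kJ/mol
ΔG < 0, so the forward reaction is spontaneous (proceeds forward).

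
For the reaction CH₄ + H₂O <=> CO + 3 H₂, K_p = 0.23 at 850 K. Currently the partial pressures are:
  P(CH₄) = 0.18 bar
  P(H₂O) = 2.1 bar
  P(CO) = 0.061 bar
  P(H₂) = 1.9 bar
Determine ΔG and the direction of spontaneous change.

ΔG = 11.1 kJ/mol; the forward reaction is non-spontaneous

Q_p = P(CO)·P(H₂)³ / (P(CH₄)·P(H₂O)) = (0.061)·(1.9)³ / ((0.18)·(2.1)) = 1.11
ΔG = RT ln(Q_p/K_p) = (8.314 J mol⁻¹ K⁻¹)(850 K) × ln(1.11/0.23)
   = (7.067 kJ/mol)(1.574) = 11.1 kJ/mol
ΔG > 0, so the forward reaction is non-spontaneous (proceeds in reverse).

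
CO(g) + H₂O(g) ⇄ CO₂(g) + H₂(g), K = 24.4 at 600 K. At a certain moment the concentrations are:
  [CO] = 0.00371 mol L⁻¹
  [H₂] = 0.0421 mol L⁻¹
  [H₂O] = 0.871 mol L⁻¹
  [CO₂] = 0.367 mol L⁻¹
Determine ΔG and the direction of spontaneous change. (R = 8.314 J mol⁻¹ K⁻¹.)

Q = [CO₂]·[H₂] / ([CO]·[H₂O]) = (0.367)·(0.0421) / ((0.00371)·(0.871)) = 4.78
ΔG = RT ln(Q/K) = (8.314 J mol⁻¹ K⁻¹)(600 K) × ln(4.78/24.4)
   = (4.988 kJ/mol)(-1.630) = -8.13 kJ/mol
ΔG < 0, so the forward reaction is spontaneous (proceeds forward).

ΔG = -8.13 kJ/mol; the forward reaction is spontaneous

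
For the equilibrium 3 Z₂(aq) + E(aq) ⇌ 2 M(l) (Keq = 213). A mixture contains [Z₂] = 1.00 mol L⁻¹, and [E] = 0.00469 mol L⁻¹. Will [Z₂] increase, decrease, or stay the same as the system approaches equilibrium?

stay the same

(M is a pure liquid — omitted from Q.)
Q = 1 / ([Z₂]³·[E]) = 1 / ((1.00)³·(0.00469)) = 213
Q = 213 = Keq; the system is at equilibrium.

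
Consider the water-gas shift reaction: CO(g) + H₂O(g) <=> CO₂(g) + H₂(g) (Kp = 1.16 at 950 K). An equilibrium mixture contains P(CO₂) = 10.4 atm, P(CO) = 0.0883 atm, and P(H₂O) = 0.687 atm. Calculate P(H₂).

At equilibrium, Kp = P(CO₂)·P(H₂) / (P(CO)·P(H₂O)) = 1.16.
(10.4)·(P(H₂)) / ((0.0883)·(0.687)) = 1.16
P(H₂) = 0.00677 atm

P(H₂) = 0.00677 atm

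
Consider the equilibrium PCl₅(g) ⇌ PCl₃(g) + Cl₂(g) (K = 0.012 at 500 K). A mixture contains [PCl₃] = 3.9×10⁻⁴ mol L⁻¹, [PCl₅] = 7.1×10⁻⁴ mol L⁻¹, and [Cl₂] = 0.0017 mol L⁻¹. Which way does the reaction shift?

forward (toward products)

Q = [PCl₃]·[Cl₂] / [PCl₅] = (3.9×10⁻⁴)·(0.0017) / (7.1×10⁻⁴) = 9.3×10⁻⁴
Q = 9.3×10⁻⁴ < K = 0.012, so the forward reaction proceeds.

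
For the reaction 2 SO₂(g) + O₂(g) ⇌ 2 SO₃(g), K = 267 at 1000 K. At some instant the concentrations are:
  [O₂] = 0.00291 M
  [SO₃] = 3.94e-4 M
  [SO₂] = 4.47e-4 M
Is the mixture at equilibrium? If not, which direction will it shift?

Q = [SO₃]² / ([SO₂]²·[O₂]) = (3.94e-4)² / ((4.47e-4)²·(0.00291)) = 267
Q = 267 = K; the system is at equilibrium.

yes, at equilibrium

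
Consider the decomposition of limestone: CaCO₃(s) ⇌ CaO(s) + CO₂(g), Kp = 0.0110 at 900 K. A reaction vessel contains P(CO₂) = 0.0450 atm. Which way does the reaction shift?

(CaCO₃, CaO are pure solids — omitted from Qp.)
Qp = P(CO₂) = 0.0450
Qp = 0.0450 > Kp = 0.0110, so the reverse reaction proceeds.

in the reverse direction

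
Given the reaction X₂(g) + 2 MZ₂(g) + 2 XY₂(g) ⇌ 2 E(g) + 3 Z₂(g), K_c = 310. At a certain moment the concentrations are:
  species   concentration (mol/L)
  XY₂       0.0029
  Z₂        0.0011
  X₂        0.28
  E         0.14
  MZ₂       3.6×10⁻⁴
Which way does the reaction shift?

Q_c = [E]²·[Z₂]³ / ([X₂]·[MZ₂]²·[XY₂]²) = (0.14)²·(0.0011)³ / ((0.28)·(3.6×10⁻⁴)²·(0.0029)²) = 85
Q_c = 85 < K_c = 310, so the forward reaction proceeds.

forward (toward products)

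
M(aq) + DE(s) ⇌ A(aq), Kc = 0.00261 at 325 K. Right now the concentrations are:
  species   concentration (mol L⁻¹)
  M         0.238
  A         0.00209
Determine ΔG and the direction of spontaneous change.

ΔG = 3.28 kJ/mol; the forward reaction is non-spontaneous

(DE is a pure solid — omitted from Qc.)
Qc = [A] / [M] = (0.00209) / (0.238) = 0.00878
ΔG = RT ln(Qc/Kc) = (8.314 J mol⁻¹ K⁻¹)(325 K) × ln(0.00878/0.00261)
   = (2.702 kJ/mol)(1.213) = 3.28 kJ/mol
ΔG > 0, so the forward reaction is non-spontaneous (proceeds in reverse).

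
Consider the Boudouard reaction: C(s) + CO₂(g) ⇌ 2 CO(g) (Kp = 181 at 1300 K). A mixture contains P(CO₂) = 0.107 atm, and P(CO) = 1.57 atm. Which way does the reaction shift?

toward products

(C is a pure solid — omitted from Qp.)
Qp = P(CO)² / P(CO₂) = (1.57)² / (0.107) = 23.0
Qp = 23.0 < Kp = 181, so the forward reaction proceeds.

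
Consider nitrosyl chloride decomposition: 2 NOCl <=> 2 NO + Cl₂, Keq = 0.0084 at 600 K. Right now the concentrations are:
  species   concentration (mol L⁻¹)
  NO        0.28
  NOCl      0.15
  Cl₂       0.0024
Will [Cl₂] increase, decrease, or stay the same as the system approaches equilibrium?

Q = [NO]²·[Cl₂] / [NOCl]² = (0.28)²·(0.0024) / (0.15)² = 0.0084
Q = 0.0084 = Keq; the system is at equilibrium.

stay the same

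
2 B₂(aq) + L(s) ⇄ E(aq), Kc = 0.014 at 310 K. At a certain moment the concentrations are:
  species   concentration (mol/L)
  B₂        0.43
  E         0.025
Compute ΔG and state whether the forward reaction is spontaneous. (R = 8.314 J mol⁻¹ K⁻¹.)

ΔG = 5.84 kJ/mol; the forward reaction is non-spontaneous

(L is a pure solid — omitted from Qc.)
Qc = [E] / [B₂]² = (0.025) / (0.43)² = 0.135
ΔG = RT ln(Qc/Kc) = (8.314 J mol⁻¹ K⁻¹)(310 K) × ln(0.135/0.014)
   = (2.577 kJ/mol)(2.266) = 5.84 kJ/mol
ΔG > 0, so the forward reaction is non-spontaneous (proceeds in reverse).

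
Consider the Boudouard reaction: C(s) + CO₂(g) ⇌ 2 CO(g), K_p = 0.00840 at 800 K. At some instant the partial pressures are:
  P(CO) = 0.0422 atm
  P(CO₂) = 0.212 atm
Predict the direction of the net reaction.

no net change (already at equilibrium)

(C is a pure solid — omitted from Q_p.)
Q_p = P(CO)² / P(CO₂) = (0.0422)² / (0.212) = 0.00840
Q_p = 0.00840 = K_p, so the system is already at equilibrium.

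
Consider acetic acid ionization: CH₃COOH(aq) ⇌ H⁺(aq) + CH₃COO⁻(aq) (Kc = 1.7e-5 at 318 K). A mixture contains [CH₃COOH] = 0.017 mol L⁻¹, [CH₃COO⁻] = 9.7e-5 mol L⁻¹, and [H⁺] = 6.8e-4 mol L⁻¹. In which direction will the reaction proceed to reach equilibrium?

to the right

Qc = [H⁺]·[CH₃COO⁻] / [CH₃COOH] = (6.8e-4)·(9.7e-5) / (0.017) = 3.9e-6
Qc = 3.9e-6 < Kc = 1.7e-5, so the forward reaction proceeds.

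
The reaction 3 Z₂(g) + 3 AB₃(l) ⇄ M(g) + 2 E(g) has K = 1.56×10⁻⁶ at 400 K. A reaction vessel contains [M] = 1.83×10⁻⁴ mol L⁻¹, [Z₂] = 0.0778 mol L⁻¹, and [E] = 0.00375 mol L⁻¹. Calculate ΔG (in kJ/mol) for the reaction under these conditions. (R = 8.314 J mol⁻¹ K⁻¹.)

(AB₃ is a pure liquid — omitted from Q.)
Q = [M]·[E]² / [Z₂]³ = (1.83×10⁻⁴)·(0.00375)² / (0.0778)³ = 5.46×10⁻⁶
ΔG = RT ln(Q/K) = (8.314 J mol⁻¹ K⁻¹)(400 K) × ln(5.46×10⁻⁶/1.56×10⁻⁶)
   = (3.326 kJ/mol)(1.253) = 4.17 kJ/mol
ΔG > 0, so the forward reaction is non-spontaneous (proceeds in reverse).

ΔG = 4.17 kJ/mol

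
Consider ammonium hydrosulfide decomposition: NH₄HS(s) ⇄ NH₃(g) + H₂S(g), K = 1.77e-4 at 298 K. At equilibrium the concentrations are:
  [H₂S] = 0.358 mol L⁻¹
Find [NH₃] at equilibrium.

(NH₄HS is a pure solid — omitted from K.)
At equilibrium, K = [NH₃]·[H₂S] = 1.77e-4.
([NH₃])·(0.358) = 1.77e-4
[NH₃] = 4.94e-4 mol L⁻¹

[NH₃] = 4.94e-4 mol L⁻¹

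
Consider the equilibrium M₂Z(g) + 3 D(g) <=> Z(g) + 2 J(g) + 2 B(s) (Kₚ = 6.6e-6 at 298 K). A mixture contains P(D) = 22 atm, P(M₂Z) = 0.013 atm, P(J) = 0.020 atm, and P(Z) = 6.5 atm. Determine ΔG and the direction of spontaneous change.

(B is a pure solid — omitted from Qₚ.)
Qₚ = P(Z)·P(J)² / (P(M₂Z)·P(D)³) = (6.5)·(0.020)² / ((0.013)·(22)³) = 1.88e-5
ΔG = RT ln(Qₚ/Kₚ) = (8.314 J mol⁻¹ K⁻¹)(298 K) × ln(1.88e-5/6.6e-6)
   = (2.478 kJ/mol)(1.047) = 2.59 kJ/mol
ΔG > 0, so the forward reaction is non-spontaneous (proceeds in reverse).

ΔG = 2.59 kJ/mol; the forward reaction is non-spontaneous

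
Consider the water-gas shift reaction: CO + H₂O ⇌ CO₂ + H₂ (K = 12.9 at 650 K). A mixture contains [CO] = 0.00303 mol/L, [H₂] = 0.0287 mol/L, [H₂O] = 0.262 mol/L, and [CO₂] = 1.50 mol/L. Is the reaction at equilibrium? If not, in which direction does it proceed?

Q = [CO₂]·[H₂] / ([CO]·[H₂O]) = (1.50)·(0.0287) / ((0.00303)·(0.262)) = 54.2
Q = 54.2 > K = 12.9, so the reverse reaction proceeds.

toward reactants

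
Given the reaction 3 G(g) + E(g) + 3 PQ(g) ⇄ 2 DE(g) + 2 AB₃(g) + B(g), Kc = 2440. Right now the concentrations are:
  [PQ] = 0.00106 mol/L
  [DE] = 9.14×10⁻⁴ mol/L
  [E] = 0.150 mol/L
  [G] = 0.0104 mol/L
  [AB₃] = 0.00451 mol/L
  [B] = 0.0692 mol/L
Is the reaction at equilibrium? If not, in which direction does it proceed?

Qc = [DE]²·[AB₃]²·[B] / ([G]³·[E]·[PQ]³) = (9.14×10⁻⁴)²·(0.00451)²·(0.0692) / ((0.0104)³·(0.150)·(0.00106)³) = 5850
Qc = 5850 > Kc = 2440, so the reverse reaction proceeds.

to the left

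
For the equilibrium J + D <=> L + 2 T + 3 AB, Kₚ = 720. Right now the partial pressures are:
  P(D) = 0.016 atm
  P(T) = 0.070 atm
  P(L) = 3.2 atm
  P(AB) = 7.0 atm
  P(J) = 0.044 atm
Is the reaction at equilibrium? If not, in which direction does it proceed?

reverse (toward reactants)

Qₚ = P(L)·P(T)²·P(AB)³ / (P(J)·P(D)) = (3.2)·(0.070)²·(7.0)³ / ((0.044)·(0.016)) = 7600
Qₚ = 7600 > Kₚ = 720, so the reverse reaction proceeds.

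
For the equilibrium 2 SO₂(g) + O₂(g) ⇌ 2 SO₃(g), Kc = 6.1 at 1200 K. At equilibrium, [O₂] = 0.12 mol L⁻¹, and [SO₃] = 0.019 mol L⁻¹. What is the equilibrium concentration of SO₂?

At equilibrium, Kc = [SO₃]² / ([SO₂]²·[O₂]) = 6.1.
(0.019)² / (([SO₂])²·(0.12)) = 6.1
[SO₂]² = 4.93×10⁻⁴ ⇒ [SO₂] = 0.022 mol L⁻¹

[SO₂] = 0.022 mol L⁻¹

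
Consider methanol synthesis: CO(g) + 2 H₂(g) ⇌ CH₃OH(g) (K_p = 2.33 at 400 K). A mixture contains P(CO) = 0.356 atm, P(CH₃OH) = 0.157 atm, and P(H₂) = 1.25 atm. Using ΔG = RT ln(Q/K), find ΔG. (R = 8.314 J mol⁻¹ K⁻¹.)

ΔG = -7.02 kJ/mol

Q_p = P(CH₃OH) / (P(CO)·P(H₂)²) = (0.157) / ((0.356)·(1.25)²) = 0.282
ΔG = RT ln(Q_p/K_p) = (8.314 J mol⁻¹ K⁻¹)(400 K) × ln(0.282/2.33)
   = (3.326 kJ/mol)(-2.112) = -7.02 kJ/mol
ΔG < 0, so the forward reaction is spontaneous (proceeds forward).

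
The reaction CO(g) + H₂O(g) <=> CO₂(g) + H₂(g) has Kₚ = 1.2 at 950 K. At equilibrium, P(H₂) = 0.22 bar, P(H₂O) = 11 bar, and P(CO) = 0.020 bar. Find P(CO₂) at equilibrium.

At equilibrium, Kₚ = P(CO₂)·P(H₂) / (P(CO)·P(H₂O)) = 1.2.
(P(CO₂))·(0.22) / ((0.020)·(11)) = 1.2
P(CO₂) = 1.20 = 1.2 bar

P(CO₂) = 1.2 bar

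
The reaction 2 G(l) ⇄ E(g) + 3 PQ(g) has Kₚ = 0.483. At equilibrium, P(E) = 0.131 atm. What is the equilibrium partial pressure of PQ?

(G is a pure liquid — omitted from Kₚ.)
At equilibrium, Kₚ = P(E)·P(PQ)³ = 0.483.
(0.131)·(P(PQ))³ = 0.483
P(PQ)³ = 3.69 ⇒ P(PQ) = 1.54 atm

P(PQ) = 1.54 atm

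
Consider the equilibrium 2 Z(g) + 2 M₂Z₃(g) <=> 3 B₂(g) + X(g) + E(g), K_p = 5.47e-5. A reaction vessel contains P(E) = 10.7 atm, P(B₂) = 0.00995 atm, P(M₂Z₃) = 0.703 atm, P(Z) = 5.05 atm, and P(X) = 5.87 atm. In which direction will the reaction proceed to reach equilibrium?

Q_p = P(B₂)³·P(X)·P(E) / (P(Z)²·P(M₂Z₃)²) = (0.00995)³·(5.87)·(10.7) / ((5.05)²·(0.703)²) = 4.91e-6
Q_p = 4.91e-6 < K_p = 5.47e-5, so the forward reaction proceeds.

to the right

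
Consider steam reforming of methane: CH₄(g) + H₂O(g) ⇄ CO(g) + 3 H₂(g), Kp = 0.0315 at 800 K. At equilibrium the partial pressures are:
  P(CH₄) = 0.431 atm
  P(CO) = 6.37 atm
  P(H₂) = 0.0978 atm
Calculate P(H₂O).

At equilibrium, Kp = P(CO)·P(H₂)³ / (P(CH₄)·P(H₂O)) = 0.0315.
(6.37)·(0.0978)³ / ((0.431)·(P(H₂O))) = 0.0315
P(H₂O) = 0.439 atm

P(H₂O) = 0.439 atm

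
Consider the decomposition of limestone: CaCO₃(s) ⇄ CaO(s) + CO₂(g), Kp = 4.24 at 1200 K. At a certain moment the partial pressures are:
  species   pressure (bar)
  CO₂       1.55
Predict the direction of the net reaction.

in the forward direction

(CaCO₃, CaO are pure solids — omitted from Qp.)
Qp = P(CO₂) = 1.55
Qp = 1.55 < Kp = 4.24, so the forward reaction proceeds.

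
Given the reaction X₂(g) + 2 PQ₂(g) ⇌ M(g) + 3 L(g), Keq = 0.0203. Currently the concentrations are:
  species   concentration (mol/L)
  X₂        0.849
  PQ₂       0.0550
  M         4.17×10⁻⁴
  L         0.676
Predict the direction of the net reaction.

Q = [M]·[L]³ / ([X₂]·[PQ₂]²) = (4.17×10⁻⁴)·(0.676)³ / ((0.849)·(0.0550)²) = 0.0502
Q = 0.0502 > Keq = 0.0203, so the reverse reaction proceeds.

in the reverse direction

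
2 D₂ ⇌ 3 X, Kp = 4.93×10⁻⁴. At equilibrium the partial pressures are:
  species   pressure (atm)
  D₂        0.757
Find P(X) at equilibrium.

At equilibrium, Kp = P(X)³ / P(D₂)² = 4.93×10⁻⁴.
(P(X))³ / (0.757)² = 4.93×10⁻⁴
P(X)³ = 2.83×10⁻⁴ ⇒ P(X) = 0.0656 atm

P(X) = 0.0656 atm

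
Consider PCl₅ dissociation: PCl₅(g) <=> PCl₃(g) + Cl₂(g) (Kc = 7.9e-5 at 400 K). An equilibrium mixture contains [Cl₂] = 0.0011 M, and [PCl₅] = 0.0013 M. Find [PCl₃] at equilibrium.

At equilibrium, Kc = [PCl₃]·[Cl₂] / [PCl₅] = 7.9e-5.
([PCl₃])·(0.0011) / (0.0013) = 7.9e-5
[PCl₃] = 9.34e-5 = 9.3e-5 M

[PCl₃] = 9.3e-5 M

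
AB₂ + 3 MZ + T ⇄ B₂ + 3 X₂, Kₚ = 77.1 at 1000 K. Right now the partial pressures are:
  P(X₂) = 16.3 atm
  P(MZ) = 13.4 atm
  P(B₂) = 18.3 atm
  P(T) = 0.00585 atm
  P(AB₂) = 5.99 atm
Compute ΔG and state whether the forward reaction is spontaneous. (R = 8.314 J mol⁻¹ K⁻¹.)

ΔG = 20.8 kJ/mol; the forward reaction is non-spontaneous

Qₚ = P(B₂)·P(X₂)³ / (P(AB₂)·P(MZ)³·P(T)) = (18.3)·(16.3)³ / ((5.99)·(13.4)³·(0.00585)) = 940
ΔG = RT ln(Qₚ/Kₚ) = (8.314 J mol⁻¹ K⁻¹)(1000 K) × ln(940/77.1)
   = (8.314 kJ/mol)(2.501) = 20.8 kJ/mol
ΔG > 0, so the forward reaction is non-spontaneous (proceeds in reverse).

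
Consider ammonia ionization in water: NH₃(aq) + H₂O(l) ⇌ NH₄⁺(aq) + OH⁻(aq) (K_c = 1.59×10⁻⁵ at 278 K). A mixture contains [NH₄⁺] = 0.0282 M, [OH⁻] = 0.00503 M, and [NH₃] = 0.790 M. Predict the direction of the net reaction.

to the left

(H₂O is a pure liquid — omitted from Q_c.)
Q_c = [NH₄⁺]·[OH⁻] / [NH₃] = (0.0282)·(0.00503) / (0.790) = 1.80×10⁻⁴
Q_c = 1.80×10⁻⁴ > K_c = 1.59×10⁻⁵, so the reverse reaction proceeds.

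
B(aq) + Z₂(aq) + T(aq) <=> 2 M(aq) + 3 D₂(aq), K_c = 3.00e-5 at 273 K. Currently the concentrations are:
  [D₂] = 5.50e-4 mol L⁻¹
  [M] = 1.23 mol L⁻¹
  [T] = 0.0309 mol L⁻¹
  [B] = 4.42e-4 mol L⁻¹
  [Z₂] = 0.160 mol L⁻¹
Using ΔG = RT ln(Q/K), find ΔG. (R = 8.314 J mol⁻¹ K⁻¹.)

ΔG = 3.05 kJ/mol

Q_c = [M]²·[D₂]³ / ([B]·[Z₂]·[T]) = (1.23)²·(5.50e-4)³ / ((4.42e-4)·(0.160)·(0.0309)) = 1.15e-4
ΔG = RT ln(Q_c/K_c) = (8.314 J mol⁻¹ K⁻¹)(273 K) × ln(1.15e-4/3.00e-5)
   = (2.270 kJ/mol)(1.344) = 3.05 kJ/mol
ΔG > 0, so the forward reaction is non-spontaneous (proceeds in reverse).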